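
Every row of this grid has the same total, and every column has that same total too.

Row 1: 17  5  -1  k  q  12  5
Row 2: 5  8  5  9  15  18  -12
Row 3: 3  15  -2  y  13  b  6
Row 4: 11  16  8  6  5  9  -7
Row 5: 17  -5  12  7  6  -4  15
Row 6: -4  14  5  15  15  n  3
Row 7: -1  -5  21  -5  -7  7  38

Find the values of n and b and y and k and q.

Rows 2 and 4 both sum to 48, so that's the common total.
Row 6 has -4 + 14 + 5 + 15 + 15 + 3 = 48; the blank must be 48 − 48 = 0.
Column 5 has 15 + 13 + 5 + 6 + 15 − 7 = 47; the blank must be 48 − 47 = 1.
Row 1 has 17 + 5 − 1 + 1 + 12 + 5 = 39; the blank must be 48 − 39 = 9.
Column 4 has 9 + 9 + 6 + 7 + 15 − 5 = 41; the blank must be 48 − 41 = 7.
Row 3 has 3 + 15 − 2 + 7 + 13 + 6 = 42; the blank must be 48 − 42 = 6.

n = 0, b = 6, y = 7, k = 9, q = 1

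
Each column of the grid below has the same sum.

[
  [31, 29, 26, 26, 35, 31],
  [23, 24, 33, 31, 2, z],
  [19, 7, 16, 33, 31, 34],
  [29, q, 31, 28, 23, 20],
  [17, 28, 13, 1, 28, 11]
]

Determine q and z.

The complete columns each total 119.
Column 2 is missing 119 − 88 = 31 (since 29 + 24 + 7 + 28 = 88).
Column 6 is missing 119 − 96 = 23 (since 31 + 34 + 20 + 11 = 96).

q = 31, z = 23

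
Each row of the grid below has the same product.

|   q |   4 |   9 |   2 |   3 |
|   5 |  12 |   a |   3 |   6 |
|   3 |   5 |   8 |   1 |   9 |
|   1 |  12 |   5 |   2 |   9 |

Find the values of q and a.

q = 5, a = 1

Rows 3 and 4 each multiply to 1080, so every row has product 1080.
Row 1: 4×9×2×3 = 216, so the missing entry is 1080 ÷ 216 = 5.
Row 2: 5×12×3×6 = 1080, so the missing entry is 1080 ÷ 1080 = 1.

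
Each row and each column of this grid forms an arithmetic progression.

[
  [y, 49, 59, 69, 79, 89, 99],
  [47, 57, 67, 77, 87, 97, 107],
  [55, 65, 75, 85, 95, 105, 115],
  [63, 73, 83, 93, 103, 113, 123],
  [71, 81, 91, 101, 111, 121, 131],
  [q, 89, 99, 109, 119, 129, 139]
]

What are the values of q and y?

Along each row the entries change by 10 per step; down each column they change by 8.
Row 6: from 89 at column 2, stepping by 10 to column 1 gives 79.
Row 1: from 49 at column 2, stepping by 10 to column 1 gives 39.

q = 79, y = 39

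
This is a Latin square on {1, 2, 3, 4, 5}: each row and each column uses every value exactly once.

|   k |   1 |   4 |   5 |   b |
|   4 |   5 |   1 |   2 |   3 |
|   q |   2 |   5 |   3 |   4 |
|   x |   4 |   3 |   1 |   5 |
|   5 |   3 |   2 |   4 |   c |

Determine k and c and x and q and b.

k = 3, c = 1, x = 2, q = 1, b = 2

For row 5, column 5: row 5 already has {2, 3, 4, 5}; that leaves 1.
Cell (1,5): column 5 already has {1, 3, 4, 5} → 2.
Cell (1,1): row 1 already has {1, 2, 4, 5} → 3.
Cell (3,1): row 3 already has {2, 3, 4, 5} → 1.
For row 4, column 1: row 4 already has {1, 3, 4, 5}; that leaves 2.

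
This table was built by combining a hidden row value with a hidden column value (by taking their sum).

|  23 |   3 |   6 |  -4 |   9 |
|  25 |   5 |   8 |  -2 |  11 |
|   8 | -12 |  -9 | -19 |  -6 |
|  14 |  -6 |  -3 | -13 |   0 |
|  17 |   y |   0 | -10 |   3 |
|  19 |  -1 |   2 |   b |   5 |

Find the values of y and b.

y = -3, b = -8

The difference between any two rows is the same in every column — this is an addition table with the headers hidden.
Row 5 minus row 1 is 3 − 9 = -6, so its entry in column 2 is 3 + (-6) = -3.
Row 6 minus row 1 is 5 − 9 = -4, so its entry in column 4 is -4 + (-4) = -8.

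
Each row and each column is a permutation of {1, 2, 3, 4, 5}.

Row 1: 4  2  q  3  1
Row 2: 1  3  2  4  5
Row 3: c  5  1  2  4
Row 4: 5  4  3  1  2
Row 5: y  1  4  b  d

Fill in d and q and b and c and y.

Cell (5,5): column 5 already has {1, 2, 4, 5} → 3.
Cell (5,4): column 4 already has {1, 2, 3, 4} → 5.
Cell (5,1): row 5 already has {1, 3, 4, 5} → 2.
At (row 3, col 1): row 3 already has {1, 2, 4, 5}, so the value is 3.
For row 1, column 3: row 1 already has {1, 2, 3, 4}; that leaves 5.

d = 3, q = 5, b = 5, c = 3, y = 2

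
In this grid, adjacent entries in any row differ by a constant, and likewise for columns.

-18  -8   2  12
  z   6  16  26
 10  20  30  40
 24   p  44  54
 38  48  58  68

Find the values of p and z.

Along each row the entries change by 10 per step; down each column they change by 14.
Row 4: from 24 at column 1, stepping by 10 to column 2 gives 34.
Row 2: from 6 at column 2, stepping by 10 to column 1 gives -4.

p = 34, z = -4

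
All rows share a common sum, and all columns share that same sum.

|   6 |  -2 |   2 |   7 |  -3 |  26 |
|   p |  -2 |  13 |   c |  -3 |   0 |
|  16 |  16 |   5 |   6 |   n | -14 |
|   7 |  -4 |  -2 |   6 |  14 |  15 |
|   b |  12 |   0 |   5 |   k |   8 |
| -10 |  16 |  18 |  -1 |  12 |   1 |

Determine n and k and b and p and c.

n = 7, k = 9, b = 2, p = 15, c = 13

Rows 1 and 4 both sum to 36, so that's the common total.
Row 3 has 16 + 16 + 5 + 6 − 14 = 29; the blank must be 36 − 29 = 7.
Column 5 has -3 − 3 + 7 + 14 + 12 = 27; the blank must be 36 − 27 = 9.
Row 5 has 12 + 0 + 5 + 9 + 8 = 34; the blank must be 36 − 34 = 2.
Column 1 has 6 + 16 + 7 + 2 − 10 = 21; the blank must be 36 − 21 = 15.
Row 2 has 15 − 2 + 13 − 3 + 0 = 23; the blank must be 36 − 23 = 13.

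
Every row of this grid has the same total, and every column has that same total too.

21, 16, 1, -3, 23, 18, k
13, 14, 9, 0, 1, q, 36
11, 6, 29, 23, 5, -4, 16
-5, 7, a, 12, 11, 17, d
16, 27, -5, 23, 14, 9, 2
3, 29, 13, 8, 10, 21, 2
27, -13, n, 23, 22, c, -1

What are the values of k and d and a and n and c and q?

k = 10, d = 21, a = 23, n = 16, c = 12, q = 13

Rows 3 and 5 both sum to 86, so that's the common total.
The known cells in row 2 total 73, leaving 86 − 73 = 13 for the blank.
The known cells in column 6 total 74, leaving 86 − 74 = 12 for the blank.
The known cells in row 7 total 70, leaving 86 − 70 = 16 for the blank.
The known cells in row 1 total 76, leaving 86 − 76 = 10 for the blank.
The known cells in column 7 total 65, leaving 86 − 65 = 21 for the blank.
The known cells in row 4 total 63, leaving 86 − 63 = 23 for the blank.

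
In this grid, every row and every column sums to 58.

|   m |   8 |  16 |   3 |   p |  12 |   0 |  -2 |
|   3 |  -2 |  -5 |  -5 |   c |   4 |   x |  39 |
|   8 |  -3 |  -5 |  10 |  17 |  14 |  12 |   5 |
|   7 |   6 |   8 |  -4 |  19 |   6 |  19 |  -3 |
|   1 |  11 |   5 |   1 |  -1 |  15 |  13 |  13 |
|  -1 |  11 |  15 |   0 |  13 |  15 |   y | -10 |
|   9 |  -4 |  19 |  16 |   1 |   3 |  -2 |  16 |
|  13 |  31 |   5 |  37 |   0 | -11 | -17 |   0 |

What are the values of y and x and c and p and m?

Column 1 has 3 + 8 + 7 + 1 − 1 + 9 + 13 = 40; the blank must be 58 − 40 = 18.
Row 1 has 18 + 8 + 16 + 3 + 12 + 0 − 2 = 55; the blank must be 58 − 55 = 3.
Column 5 has 3 + 17 + 19 − 1 + 13 + 1 + 0 = 52; the blank must be 58 − 52 = 6.
Row 6 has -1 + 11 + 15 + 0 + 13 + 15 − 10 = 43; the blank must be 58 − 43 = 15.
Row 2 has 3 − 2 − 5 − 5 + 6 + 4 + 39 = 40; the blank must be 58 − 40 = 18.

y = 15, x = 18, c = 6, p = 3, m = 18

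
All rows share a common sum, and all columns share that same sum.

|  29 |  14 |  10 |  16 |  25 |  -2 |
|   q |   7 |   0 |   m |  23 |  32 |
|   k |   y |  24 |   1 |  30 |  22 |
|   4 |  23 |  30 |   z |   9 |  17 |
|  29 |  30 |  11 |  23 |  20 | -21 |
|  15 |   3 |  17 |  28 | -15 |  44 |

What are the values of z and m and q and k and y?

Rows 1 and 5 both sum to 92, so that's the common total.
Column 2 has 14 + 7 + 23 + 30 + 3 = 77; the blank must be 92 − 77 = 15.
Row 3 has 15 + 24 + 1 + 30 + 22 = 92; the blank must be 92 − 92 = 0.
Row 4 has 4 + 23 + 30 + 9 + 17 = 83; the blank must be 92 − 83 = 9.
Column 1 has 29 + 0 + 4 + 29 + 15 = 77; the blank must be 92 − 77 = 15.
Row 2 has 15 + 7 + 0 + 23 + 32 = 77; the blank must be 92 − 77 = 15.

z = 9, m = 15, q = 15, k = 0, y = 15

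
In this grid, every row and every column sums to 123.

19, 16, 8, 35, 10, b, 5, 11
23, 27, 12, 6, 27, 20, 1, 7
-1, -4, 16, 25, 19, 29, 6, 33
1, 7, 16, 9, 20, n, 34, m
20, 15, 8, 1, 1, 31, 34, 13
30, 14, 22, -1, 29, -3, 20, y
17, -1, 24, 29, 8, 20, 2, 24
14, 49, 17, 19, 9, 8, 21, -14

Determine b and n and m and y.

b = 19, n = -1, m = 37, y = 12

Row 6: 30 + 14 + 22 − 1 + 29 − 3 + 20 = 111, so its missing entry is 123 − 111 = 12.
Column 8: 11 + 7 + 33 + 13 + 12 + 24 − 14 = 86, so its missing entry is 123 − 86 = 37.
Row 4: 1 + 7 + 16 + 9 + 20 + 34 + 37 = 124, so its missing entry is 123 − 124 = -1.
Row 1: 19 + 16 + 8 + 35 + 10 + 5 + 11 = 104, so its missing entry is 123 − 104 = 19.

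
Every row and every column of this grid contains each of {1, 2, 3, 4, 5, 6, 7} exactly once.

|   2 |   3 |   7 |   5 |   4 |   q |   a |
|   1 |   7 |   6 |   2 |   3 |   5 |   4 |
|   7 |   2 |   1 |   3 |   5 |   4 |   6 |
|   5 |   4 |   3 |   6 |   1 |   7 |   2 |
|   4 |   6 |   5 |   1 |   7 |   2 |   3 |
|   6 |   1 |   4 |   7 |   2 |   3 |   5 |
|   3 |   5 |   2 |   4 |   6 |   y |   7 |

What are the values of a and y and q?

For row 7, column 6: row 7 already has {2, 3, 4, 5, 6, 7}; that leaves 1.
For row 1, column 6: column 6 already has {1, 2, 3, 4, 5, 7}; that leaves 6.
Cell (1,7): row 1 already has {2, 3, 4, 5, 6, 7} → 1.

a = 1, y = 1, q = 6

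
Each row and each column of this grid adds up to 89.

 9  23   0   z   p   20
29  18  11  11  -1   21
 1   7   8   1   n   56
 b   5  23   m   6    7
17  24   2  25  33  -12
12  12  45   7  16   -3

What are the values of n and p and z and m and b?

The known cells in row 3 total 73, leaving 89 − 73 = 16 for the blank.
The known cells in column 5 total 70, leaving 89 − 70 = 19 for the blank.
The known cells in row 1 total 71, leaving 89 − 71 = 18 for the blank.
The known cells in column 1 total 68, leaving 89 − 68 = 21 for the blank.
The known cells in row 4 total 62, leaving 89 − 62 = 27 for the blank.

n = 16, p = 19, z = 18, m = 27, b = 21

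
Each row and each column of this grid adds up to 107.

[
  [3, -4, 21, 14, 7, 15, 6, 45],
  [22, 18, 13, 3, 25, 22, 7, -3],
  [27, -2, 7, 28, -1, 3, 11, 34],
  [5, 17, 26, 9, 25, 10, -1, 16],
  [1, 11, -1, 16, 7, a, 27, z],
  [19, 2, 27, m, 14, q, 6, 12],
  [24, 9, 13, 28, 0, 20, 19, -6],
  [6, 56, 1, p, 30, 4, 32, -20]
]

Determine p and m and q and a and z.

p = -2, m = 11, q = 16, a = 17, z = 29

Row 8: 6 + 56 + 1 + 30 + 4 + 32 − 20 = 109, so its missing entry is 107 − 109 = -2.
Column 4: 14 + 3 + 28 + 9 + 16 + 28 − 2 = 96, so its missing entry is 107 − 96 = 11.
Row 6: 19 + 2 + 27 + 11 + 14 + 6 + 12 = 91, so its missing entry is 107 − 91 = 16.
Column 6: 15 + 22 + 3 + 10 + 16 + 20 + 4 = 90, so its missing entry is 107 − 90 = 17.
Row 5: 1 + 11 − 1 + 16 + 7 + 17 + 27 = 78, so its missing entry is 107 − 78 = 29.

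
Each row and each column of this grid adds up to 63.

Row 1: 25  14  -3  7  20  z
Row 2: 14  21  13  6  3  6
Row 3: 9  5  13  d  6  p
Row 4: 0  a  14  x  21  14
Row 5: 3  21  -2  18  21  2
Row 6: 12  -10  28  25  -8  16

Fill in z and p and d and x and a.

z = 0, p = 25, d = 5, x = 2, a = 12

Column 2: 14 + 21 + 5 + 21 − 10 = 51, so its missing entry is 63 − 51 = 12.
Row 4: 0 + 12 + 14 + 21 + 14 = 61, so its missing entry is 63 − 61 = 2.
Column 4: 7 + 6 + 2 + 18 + 25 = 58, so its missing entry is 63 − 58 = 5.
Row 1: 25 + 14 − 3 + 7 + 20 = 63, so its missing entry is 63 − 63 = 0.
Row 3: 9 + 5 + 13 + 5 + 6 = 38, so its missing entry is 63 − 38 = 25.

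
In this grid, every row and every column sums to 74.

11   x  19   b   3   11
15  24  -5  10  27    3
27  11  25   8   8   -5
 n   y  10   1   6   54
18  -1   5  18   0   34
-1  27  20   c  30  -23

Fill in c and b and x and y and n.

c = 21, b = 16, x = 14, y = -1, n = 4

Column 1 has 11 + 15 + 27 + 18 − 1 = 70; the blank must be 74 − 70 = 4.
Row 4 has 4 + 10 + 1 + 6 + 54 = 75; the blank must be 74 − 75 = -1.
Column 2 has 24 + 11 − 1 − 1 + 27 = 60; the blank must be 74 − 60 = 14.
Row 1 has 11 + 14 + 19 + 3 + 11 = 58; the blank must be 74 − 58 = 16.
Row 6 has -1 + 27 + 20 + 30 − 23 = 53; the blank must be 74 − 53 = 21.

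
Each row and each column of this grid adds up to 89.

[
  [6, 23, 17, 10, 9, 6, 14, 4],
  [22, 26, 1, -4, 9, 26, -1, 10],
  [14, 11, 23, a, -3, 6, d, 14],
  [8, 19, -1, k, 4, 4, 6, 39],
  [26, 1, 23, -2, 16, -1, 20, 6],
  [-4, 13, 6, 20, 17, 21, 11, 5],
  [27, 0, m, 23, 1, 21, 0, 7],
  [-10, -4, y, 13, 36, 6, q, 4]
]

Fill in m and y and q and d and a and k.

m = 10, y = 10, q = 34, d = 5, a = 19, k = 10

Row 7 has 27 + 0 + 23 + 1 + 21 + 0 + 7 = 79; the blank must be 89 − 79 = 10.
Row 4 has 8 + 19 − 1 + 4 + 4 + 6 + 39 = 79; the blank must be 89 − 79 = 10.
Column 4 has 10 − 4 + 10 − 2 + 20 + 23 + 13 = 70; the blank must be 89 − 70 = 19.
Row 3 has 14 + 11 + 23 + 19 − 3 + 6 + 14 = 84; the blank must be 89 − 84 = 5.
Column 7 has 14 − 1 + 5 + 6 + 20 + 11 + 0 = 55; the blank must be 89 − 55 = 34.
Row 8 has -10 − 4 + 13 + 36 + 6 + 34 + 4 = 79; the blank must be 89 − 79 = 10.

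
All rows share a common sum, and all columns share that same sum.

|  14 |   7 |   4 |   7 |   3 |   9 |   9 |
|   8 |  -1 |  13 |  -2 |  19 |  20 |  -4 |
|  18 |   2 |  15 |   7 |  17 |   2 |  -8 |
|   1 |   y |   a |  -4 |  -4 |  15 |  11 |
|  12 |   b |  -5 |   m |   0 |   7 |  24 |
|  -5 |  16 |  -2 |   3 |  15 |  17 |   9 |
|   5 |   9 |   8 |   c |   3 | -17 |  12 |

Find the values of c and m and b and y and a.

c = 33, m = 9, b = 6, y = 14, a = 20

Rows 1 and 2 both sum to 53, so that's the common total.
Column 3 has 4 + 13 + 15 − 5 − 2 + 8 = 33; the blank must be 53 − 33 = 20.
Row 4 has 1 + 20 − 4 − 4 + 15 + 11 = 39; the blank must be 53 − 39 = 14.
Row 7 has 5 + 9 + 8 + 3 − 17 + 12 = 20; the blank must be 53 − 20 = 33.
Column 4 has 7 − 2 + 7 − 4 + 3 + 33 = 44; the blank must be 53 − 44 = 9.
Row 5 has 12 − 5 + 9 + 0 + 7 + 24 = 47; the blank must be 53 − 47 = 6.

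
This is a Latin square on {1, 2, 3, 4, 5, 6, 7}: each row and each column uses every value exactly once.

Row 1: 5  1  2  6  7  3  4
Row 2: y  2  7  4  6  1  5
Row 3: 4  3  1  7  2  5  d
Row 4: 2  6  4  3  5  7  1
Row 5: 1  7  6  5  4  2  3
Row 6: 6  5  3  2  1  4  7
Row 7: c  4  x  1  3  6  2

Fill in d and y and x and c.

For row 2, column 1: row 2 already has {1, 2, 4, 5, 6, 7}; that leaves 3.
For row 7, column 3: column 3 already has {1, 2, 3, 4, 6, 7}; that leaves 5.
Cell (3,7): row 3 already has {1, 2, 3, 4, 5, 7} → 6.
For row 7, column 1: row 7 already has {1, 2, 3, 4, 5, 6}; that leaves 7.

d = 6, y = 3, x = 5, c = 7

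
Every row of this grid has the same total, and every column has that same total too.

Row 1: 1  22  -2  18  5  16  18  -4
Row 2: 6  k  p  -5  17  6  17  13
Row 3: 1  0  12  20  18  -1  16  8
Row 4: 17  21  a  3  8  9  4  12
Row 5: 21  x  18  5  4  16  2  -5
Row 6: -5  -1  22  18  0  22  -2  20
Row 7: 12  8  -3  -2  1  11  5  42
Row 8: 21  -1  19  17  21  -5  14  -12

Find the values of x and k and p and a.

Rows 1 and 3 both sum to 74, so that's the common total.
Row 5 has 21 + 18 + 5 + 4 + 16 + 2 − 5 = 61; the blank must be 74 − 61 = 13.
Column 2 has 22 + 0 + 21 + 13 − 1 + 8 − 1 = 62; the blank must be 74 − 62 = 12.
Row 2 has 6 + 12 − 5 + 17 + 6 + 17 + 13 = 66; the blank must be 74 − 66 = 8.
Row 4 has 17 + 21 + 3 + 8 + 9 + 4 + 12 = 74; the blank must be 74 − 74 = 0.

x = 13, k = 12, p = 8, a = 0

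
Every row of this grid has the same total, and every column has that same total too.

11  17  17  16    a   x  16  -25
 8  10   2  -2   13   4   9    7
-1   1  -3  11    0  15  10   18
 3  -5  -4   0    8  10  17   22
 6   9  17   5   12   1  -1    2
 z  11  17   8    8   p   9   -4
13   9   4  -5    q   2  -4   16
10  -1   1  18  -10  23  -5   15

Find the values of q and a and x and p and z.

Rows 2 and 3 both sum to 51, so that's the common total.
The known cells in row 7 total 35, leaving 51 − 35 = 16 for the blank.
The known cells in column 5 total 47, leaving 51 − 47 = 4 for the blank.
The known cells in column 1 total 50, leaving 51 − 50 = 1 for the blank.
The known cells in row 6 total 50, leaving 51 − 50 = 1 for the blank.
The known cells in row 1 total 56, leaving 51 − 56 = -5 for the blank.

q = 16, a = 4, x = -5, p = 1, z = 1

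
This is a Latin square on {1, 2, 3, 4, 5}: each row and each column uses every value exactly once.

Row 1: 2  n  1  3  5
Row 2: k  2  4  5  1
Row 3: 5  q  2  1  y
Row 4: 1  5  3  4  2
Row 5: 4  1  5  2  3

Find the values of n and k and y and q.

At (row 2, col 1): row 2 already has {1, 2, 4, 5}, so the value is 3.
Cell (3,5): column 5 already has {1, 2, 3, 5} → 4.
For row 3, column 2: row 3 already has {1, 2, 4, 5}; that leaves 3.
At (row 1, col 2): row 1 already has {1, 2, 3, 5}, so the value is 4.

n = 4, k = 3, y = 4, q = 3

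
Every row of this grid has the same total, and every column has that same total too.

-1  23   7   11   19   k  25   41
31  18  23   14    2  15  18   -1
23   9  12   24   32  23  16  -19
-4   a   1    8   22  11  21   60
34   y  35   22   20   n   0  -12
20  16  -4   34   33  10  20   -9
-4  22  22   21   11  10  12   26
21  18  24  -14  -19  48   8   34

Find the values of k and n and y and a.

Rows 2 and 3 both sum to 120, so that's the common total.
The known cells in row 4 total 119, leaving 120 − 119 = 1 for the blank.
The known cells in column 2 total 107, leaving 120 − 107 = 13 for the blank.
The known cells in row 5 total 112, leaving 120 − 112 = 8 for the blank.
The known cells in row 1 total 125, leaving 120 − 125 = -5 for the blank.

k = -5, n = 8, y = 13, a = 1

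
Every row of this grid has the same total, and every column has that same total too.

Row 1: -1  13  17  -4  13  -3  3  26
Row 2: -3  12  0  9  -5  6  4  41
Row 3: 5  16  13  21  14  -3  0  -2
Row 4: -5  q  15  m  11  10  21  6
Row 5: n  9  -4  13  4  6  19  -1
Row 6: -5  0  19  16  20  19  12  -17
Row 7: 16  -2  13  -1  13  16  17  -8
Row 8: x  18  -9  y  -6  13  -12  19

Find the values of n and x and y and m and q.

n = 18, x = 39, y = 2, m = 8, q = -2

Rows 1 and 2 both sum to 64, so that's the common total.
The known cells in row 5 total 46, leaving 64 − 46 = 18 for the blank.
The known cells in column 2 total 66, leaving 64 − 66 = -2 for the blank.
The known cells in column 1 total 25, leaving 64 − 25 = 39 for the blank.
The known cells in row 8 total 62, leaving 64 − 62 = 2 for the blank.
The known cells in row 4 total 56, leaving 64 − 56 = 8 for the blank.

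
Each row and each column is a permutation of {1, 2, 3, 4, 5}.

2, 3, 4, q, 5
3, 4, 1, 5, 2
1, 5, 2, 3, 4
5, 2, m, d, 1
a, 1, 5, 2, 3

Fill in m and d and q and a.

For row 5, column 1: row 5 already has {1, 2, 3, 5}; that leaves 4.
Cell (4,3): column 3 already has {1, 2, 4, 5} → 3.
At (row 4, col 4): row 4 already has {1, 2, 3, 5}, so the value is 4.
Cell (1,4): row 1 already has {2, 3, 4, 5} → 1.

m = 3, d = 4, q = 1, a = 4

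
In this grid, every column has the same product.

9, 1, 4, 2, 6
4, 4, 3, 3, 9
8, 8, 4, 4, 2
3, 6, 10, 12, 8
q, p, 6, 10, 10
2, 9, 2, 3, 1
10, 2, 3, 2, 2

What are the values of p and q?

Columns 3 and 5 each multiply to 17280, so every column has product 17280.
Column 2: 1×4×8×6×9×2 = 3456, so the missing entry is 17280 ÷ 3456 = 5.
Column 1: 9×4×8×3×2×10 = 17280, so the missing entry is 17280 ÷ 17280 = 1.

p = 5, q = 1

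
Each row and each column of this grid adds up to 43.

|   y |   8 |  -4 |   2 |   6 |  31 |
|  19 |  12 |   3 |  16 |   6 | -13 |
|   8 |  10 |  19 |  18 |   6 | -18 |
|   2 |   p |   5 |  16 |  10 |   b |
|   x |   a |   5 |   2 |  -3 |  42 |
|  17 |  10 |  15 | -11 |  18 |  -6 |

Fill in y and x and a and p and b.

Row 1 has 8 − 4 + 2 + 6 + 31 = 43; the blank must be 43 − 43 = 0.
Column 1 has 0 + 19 + 8 + 2 + 17 = 46; the blank must be 43 − 46 = -3.
Row 5 has -3 + 5 + 2 − 3 + 42 = 43; the blank must be 43 − 43 = 0.
Column 2 has 8 + 12 + 10 + 0 + 10 = 40; the blank must be 43 − 40 = 3.
Row 4 has 2 + 3 + 5 + 16 + 10 = 36; the blank must be 43 − 36 = 7.

y = 0, x = -3, a = 0, p = 3, b = 7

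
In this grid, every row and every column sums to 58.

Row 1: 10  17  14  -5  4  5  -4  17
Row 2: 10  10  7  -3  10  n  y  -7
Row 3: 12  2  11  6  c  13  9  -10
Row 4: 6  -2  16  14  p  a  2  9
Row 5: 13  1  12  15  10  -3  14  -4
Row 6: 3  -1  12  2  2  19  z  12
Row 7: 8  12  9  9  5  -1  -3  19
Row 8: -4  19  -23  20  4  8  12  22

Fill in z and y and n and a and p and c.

Row 3: 12 + 2 + 11 + 6 + 13 + 9 − 10 = 43, so its missing entry is 58 − 43 = 15.
Column 5: 4 + 10 + 15 + 10 + 2 + 5 + 4 = 50, so its missing entry is 58 − 50 = 8.
Row 6: 3 − 1 + 12 + 2 + 2 + 19 + 12 = 49, so its missing entry is 58 − 49 = 9.
Column 7: -4 + 9 + 2 + 14 + 9 − 3 + 12 = 39, so its missing entry is 58 − 39 = 19.
Row 2: 10 + 10 + 7 − 3 + 10 + 19 − 7 = 46, so its missing entry is 58 − 46 = 12.
Row 4: 6 − 2 + 16 + 14 + 8 + 2 + 9 = 53, so its missing entry is 58 − 53 = 5.

z = 9, y = 19, n = 12, a = 5, p = 8, c = 15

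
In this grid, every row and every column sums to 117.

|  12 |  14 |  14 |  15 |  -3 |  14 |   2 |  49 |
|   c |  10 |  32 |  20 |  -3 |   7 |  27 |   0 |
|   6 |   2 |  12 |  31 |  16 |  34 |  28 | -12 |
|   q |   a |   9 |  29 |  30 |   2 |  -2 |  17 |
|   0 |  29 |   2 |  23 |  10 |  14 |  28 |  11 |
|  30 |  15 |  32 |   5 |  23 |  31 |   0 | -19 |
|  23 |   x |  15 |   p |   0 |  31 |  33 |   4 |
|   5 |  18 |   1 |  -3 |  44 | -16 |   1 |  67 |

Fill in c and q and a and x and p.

The known cells in row 2 total 93, leaving 117 − 93 = 24 for the blank.
The known cells in column 1 total 100, leaving 117 − 100 = 17 for the blank.
The known cells in row 4 total 102, leaving 117 − 102 = 15 for the blank.
The known cells in column 2 total 103, leaving 117 − 103 = 14 for the blank.
The known cells in row 7 total 120, leaving 117 − 120 = -3 for the blank.

c = 24, q = 17, a = 15, x = 14, p = -3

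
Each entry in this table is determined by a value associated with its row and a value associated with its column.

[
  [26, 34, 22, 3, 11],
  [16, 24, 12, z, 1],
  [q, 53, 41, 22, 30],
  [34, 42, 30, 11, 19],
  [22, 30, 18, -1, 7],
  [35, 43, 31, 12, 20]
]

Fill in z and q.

The difference between any two rows is the same in every column — this is an addition table with the headers hidden.
Row 2 minus row 1 is 12 − 22 = -10, so its entry in column 4 is 3 + (-10) = -7.
Row 3 minus row 1 is 41 − 22 = 19, so its entry in column 1 is 26 + 19 = 45.

z = -7, q = 45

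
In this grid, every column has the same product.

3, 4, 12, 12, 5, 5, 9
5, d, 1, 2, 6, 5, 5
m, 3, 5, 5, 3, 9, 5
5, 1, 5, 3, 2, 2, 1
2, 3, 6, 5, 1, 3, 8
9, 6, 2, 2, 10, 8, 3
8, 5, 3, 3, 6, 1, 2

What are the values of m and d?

Columns 4 and 7 each multiply to 10800, so every column has product 10800.
Column 1: 3×5×5×2×9×8 = 10800, so the missing entry is 10800 ÷ 10800 = 1.
Column 2: 4×3×1×3×6×5 = 1080, so the missing entry is 10800 ÷ 1080 = 10.

m = 1, d = 10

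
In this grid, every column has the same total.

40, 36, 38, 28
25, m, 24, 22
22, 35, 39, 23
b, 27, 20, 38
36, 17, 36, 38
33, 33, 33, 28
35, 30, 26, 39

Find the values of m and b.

m = 38, b = 25

The complete columns each total 216.
Column 2 is missing 216 − 178 = 38 (since 36 + 35 + 27 + 17 + 33 + 30 = 178).
Column 1 is missing 216 − 191 = 25 (since 40 + 25 + 22 + 36 + 33 + 35 = 191).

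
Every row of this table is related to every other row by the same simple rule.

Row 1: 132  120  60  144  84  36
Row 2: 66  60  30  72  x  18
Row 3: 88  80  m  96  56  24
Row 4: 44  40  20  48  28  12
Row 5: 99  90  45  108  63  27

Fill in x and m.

x = 42, m = 40

Each row is a constant multiple of every other row — this is a multiplication table with the headers hidden.
Row 2 is 66/132 = 1/2 times row 1, so its entry in column 5 is 84 × 1/2 = 42.
Row 3 is 88/132 = 2/3 times row 1, so its entry in column 3 is 60 × 2/3 = 40.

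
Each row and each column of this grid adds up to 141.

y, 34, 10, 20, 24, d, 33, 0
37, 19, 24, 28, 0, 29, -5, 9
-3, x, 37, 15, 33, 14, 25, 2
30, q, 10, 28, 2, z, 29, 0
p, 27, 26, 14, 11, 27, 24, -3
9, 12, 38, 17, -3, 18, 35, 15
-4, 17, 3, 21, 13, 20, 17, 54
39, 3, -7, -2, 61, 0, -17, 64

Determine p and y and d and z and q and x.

Row 5: 27 + 26 + 14 + 11 + 27 + 24 − 3 = 126, so its missing entry is 141 − 126 = 15.
Row 3: -3 + 37 + 15 + 33 + 14 + 25 + 2 = 123, so its missing entry is 141 − 123 = 18.
Column 1: 37 − 3 + 30 + 15 + 9 − 4 + 39 = 123, so its missing entry is 141 − 123 = 18.
Column 2: 34 + 19 + 18 + 27 + 12 + 17 + 3 = 130, so its missing entry is 141 − 130 = 11.
Row 1: 18 + 34 + 10 + 20 + 24 + 33 + 0 = 139, so its missing entry is 141 − 139 = 2.
Row 4: 30 + 11 + 10 + 28 + 2 + 29 + 0 = 110, so its missing entry is 141 − 110 = 31.

p = 15, y = 18, d = 2, z = 31, q = 11, x = 18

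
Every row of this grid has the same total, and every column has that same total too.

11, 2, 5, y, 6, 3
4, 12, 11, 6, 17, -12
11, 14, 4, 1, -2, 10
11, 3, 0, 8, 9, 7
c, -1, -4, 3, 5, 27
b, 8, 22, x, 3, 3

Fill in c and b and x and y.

Rows 2 and 3 both sum to 38, so that's the common total.
Row 5: -1 − 4 + 3 + 5 + 27 = 30, so its missing entry is 38 − 30 = 8.
Column 1: 11 + 4 + 11 + 11 + 8 = 45, so its missing entry is 38 − 45 = -7.
Row 6: -7 + 8 + 22 + 3 + 3 = 29, so its missing entry is 38 − 29 = 9.
Row 1: 11 + 2 + 5 + 6 + 3 = 27, so its missing entry is 38 − 27 = 11.

c = 8, b = -7, x = 9, y = 11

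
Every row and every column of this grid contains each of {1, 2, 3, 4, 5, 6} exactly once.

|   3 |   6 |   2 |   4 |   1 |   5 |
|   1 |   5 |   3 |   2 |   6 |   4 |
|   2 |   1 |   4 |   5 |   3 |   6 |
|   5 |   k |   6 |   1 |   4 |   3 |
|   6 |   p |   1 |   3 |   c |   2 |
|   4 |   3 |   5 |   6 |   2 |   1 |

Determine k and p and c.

For row 5, column 5: column 5 already has {1, 2, 3, 4, 6}; that leaves 5.
At (row 5, col 2): row 5 already has {1, 2, 3, 5, 6}, so the value is 4.
For row 4, column 2: row 4 already has {1, 3, 4, 5, 6}; that leaves 2.

k = 2, p = 4, c = 5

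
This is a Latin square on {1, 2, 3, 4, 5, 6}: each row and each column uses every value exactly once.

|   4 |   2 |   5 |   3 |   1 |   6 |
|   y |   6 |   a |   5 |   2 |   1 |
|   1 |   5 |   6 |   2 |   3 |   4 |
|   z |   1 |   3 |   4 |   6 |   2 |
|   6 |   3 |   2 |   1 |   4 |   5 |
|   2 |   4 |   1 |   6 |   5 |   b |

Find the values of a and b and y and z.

a = 4, b = 3, y = 3, z = 5

Cell (2,3): column 3 already has {1, 2, 3, 5, 6} → 4.
Cell (2,1): row 2 already has {1, 2, 4, 5, 6} → 3.
Cell (4,1): row 4 already has {1, 2, 3, 4, 6} → 5.
For row 6, column 6: row 6 already has {1, 2, 4, 5, 6}; that leaves 3.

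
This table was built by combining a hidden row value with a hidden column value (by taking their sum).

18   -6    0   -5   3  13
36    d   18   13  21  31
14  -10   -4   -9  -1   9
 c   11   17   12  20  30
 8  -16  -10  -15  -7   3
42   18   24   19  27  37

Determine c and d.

The difference between any two rows is the same in every column — this is an addition table with the headers hidden.
Row 4 minus row 1 is 30 − 13 = 17, so its entry in column 1 is 18 + 17 = 35.
Row 2 minus row 1 is 31 − 13 = 18, so its entry in column 2 is -6 + 18 = 12.

c = 35, d = 12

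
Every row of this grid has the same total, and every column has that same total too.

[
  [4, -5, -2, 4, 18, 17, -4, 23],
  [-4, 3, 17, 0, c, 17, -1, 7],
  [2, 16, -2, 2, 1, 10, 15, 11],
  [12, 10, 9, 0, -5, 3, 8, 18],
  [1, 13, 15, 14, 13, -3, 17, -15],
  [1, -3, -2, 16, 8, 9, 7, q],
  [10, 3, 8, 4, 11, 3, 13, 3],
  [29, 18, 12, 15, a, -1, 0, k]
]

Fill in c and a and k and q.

c = 16, a = -7, k = -11, q = 19

Rows 1 and 3 both sum to 55, so that's the common total.
Row 6 has 1 − 3 − 2 + 16 + 8 + 9 + 7 = 36; the blank must be 55 − 36 = 19.
Column 8 has 23 + 7 + 11 + 18 − 15 + 19 + 3 = 66; the blank must be 55 − 66 = -11.
Row 8 has 29 + 18 + 12 + 15 − 1 + 0 − 11 = 62; the blank must be 55 − 62 = -7.
Row 2 has -4 + 3 + 17 + 0 + 17 − 1 + 7 = 39; the blank must be 55 − 39 = 16.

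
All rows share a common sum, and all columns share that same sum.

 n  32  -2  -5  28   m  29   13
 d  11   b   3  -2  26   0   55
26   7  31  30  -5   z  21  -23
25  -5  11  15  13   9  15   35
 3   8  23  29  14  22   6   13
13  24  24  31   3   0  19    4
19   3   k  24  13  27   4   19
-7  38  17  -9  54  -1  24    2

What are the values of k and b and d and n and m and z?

k = 9, b = 5, d = 20, n = 19, m = 4, z = 31

Rows 4 and 5 both sum to 118, so that's the common total.
Row 7: 19 + 3 + 24 + 13 + 27 + 4 + 19 = 109, so its missing entry is 118 − 109 = 9.
Column 3: -2 + 31 + 11 + 23 + 24 + 9 + 17 = 113, so its missing entry is 118 − 113 = 5.
Row 2: 11 + 5 + 3 − 2 + 26 + 0 + 55 = 98, so its missing entry is 118 − 98 = 20.
Column 1: 20 + 26 + 25 + 3 + 13 + 19 − 7 = 99, so its missing entry is 118 − 99 = 19.
Row 1: 19 + 32 − 2 − 5 + 28 + 29 + 13 = 114, so its missing entry is 118 − 114 = 4.
Row 3: 26 + 7 + 31 + 30 − 5 + 21 − 23 = 87, so its missing entry is 118 − 87 = 31.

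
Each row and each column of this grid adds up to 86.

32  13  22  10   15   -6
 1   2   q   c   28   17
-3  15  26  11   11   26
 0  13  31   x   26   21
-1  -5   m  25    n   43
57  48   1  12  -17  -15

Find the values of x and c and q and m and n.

x = -5, c = 33, q = 5, m = 1, n = 23

Column 5: 15 + 28 + 11 + 26 − 17 = 63, so its missing entry is 86 − 63 = 23.
Row 5: -1 − 5 + 25 + 23 + 43 = 85, so its missing entry is 86 − 85 = 1.
Column 3: 22 + 26 + 31 + 1 + 1 = 81, so its missing entry is 86 − 81 = 5.
Row 4: 0 + 13 + 31 + 26 + 21 = 91, so its missing entry is 86 − 91 = -5.
Row 2: 1 + 2 + 5 + 28 + 17 = 53, so its missing entry is 86 − 53 = 33.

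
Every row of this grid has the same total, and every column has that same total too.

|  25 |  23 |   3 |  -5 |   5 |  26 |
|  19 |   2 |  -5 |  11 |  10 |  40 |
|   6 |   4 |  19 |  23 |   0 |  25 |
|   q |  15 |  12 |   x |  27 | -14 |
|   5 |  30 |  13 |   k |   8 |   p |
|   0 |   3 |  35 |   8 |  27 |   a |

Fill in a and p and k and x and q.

Rows 1 and 2 both sum to 77, so that's the common total.
Row 6: 0 + 3 + 35 + 8 + 27 = 73, so its missing entry is 77 − 73 = 4.
Column 1: 25 + 19 + 6 + 5 + 0 = 55, so its missing entry is 77 − 55 = 22.
Column 6: 26 + 40 + 25 − 14 + 4 = 81, so its missing entry is 77 − 81 = -4.
Row 5: 5 + 30 + 13 + 8 − 4 = 52, so its missing entry is 77 − 52 = 25.
Row 4: 22 + 15 + 12 + 27 − 14 = 62, so its missing entry is 77 − 62 = 15.

a = 4, p = -4, k = 25, x = 15, q = 22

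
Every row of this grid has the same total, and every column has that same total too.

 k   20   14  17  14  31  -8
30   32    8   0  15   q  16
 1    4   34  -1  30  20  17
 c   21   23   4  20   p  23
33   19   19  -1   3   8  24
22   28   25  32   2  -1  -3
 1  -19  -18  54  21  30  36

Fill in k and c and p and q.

k = 17, c = 1, p = 13, q = 4

Rows 3 and 5 both sum to 105, so that's the common total.
Row 2 has 30 + 32 + 8 + 0 + 15 + 16 = 101; the blank must be 105 − 101 = 4.
Column 6 has 31 + 4 + 20 + 8 − 1 + 30 = 92; the blank must be 105 − 92 = 13.
Row 4 has 21 + 23 + 4 + 20 + 13 + 23 = 104; the blank must be 105 − 104 = 1.
Row 1 has 20 + 14 + 17 + 14 + 31 − 8 = 88; the blank must be 105 − 88 = 17.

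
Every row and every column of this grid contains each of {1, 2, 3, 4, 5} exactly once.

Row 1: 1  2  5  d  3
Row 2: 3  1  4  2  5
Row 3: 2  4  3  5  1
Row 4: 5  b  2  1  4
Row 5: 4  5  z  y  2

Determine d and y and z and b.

For row 4, column 2: row 4 already has {1, 2, 4, 5}; that leaves 3.
For row 1, column 4: row 1 already has {1, 2, 3, 5}; that leaves 4.
For row 5, column 3: column 3 already has {2, 3, 4, 5}; that leaves 1.
For row 5, column 4: row 5 already has {1, 2, 4, 5}; that leaves 3.

d = 4, y = 3, z = 1, b = 3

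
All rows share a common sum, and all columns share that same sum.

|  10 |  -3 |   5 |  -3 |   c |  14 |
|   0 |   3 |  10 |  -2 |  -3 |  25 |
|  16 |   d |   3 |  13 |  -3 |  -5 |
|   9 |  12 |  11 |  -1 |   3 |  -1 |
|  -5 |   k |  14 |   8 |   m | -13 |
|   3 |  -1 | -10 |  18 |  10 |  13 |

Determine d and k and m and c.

Rows 2 and 4 both sum to 33, so that's the common total.
Row 3 has 16 + 3 + 13 − 3 − 5 = 24; the blank must be 33 − 24 = 9.
Column 2 has -3 + 3 + 9 + 12 − 1 = 20; the blank must be 33 − 20 = 13.
Row 5 has -5 + 13 + 14 + 8 − 13 = 17; the blank must be 33 − 17 = 16.
Row 1 has 10 − 3 + 5 − 3 + 14 = 23; the blank must be 33 − 23 = 10.

d = 9, k = 13, m = 16, c = 10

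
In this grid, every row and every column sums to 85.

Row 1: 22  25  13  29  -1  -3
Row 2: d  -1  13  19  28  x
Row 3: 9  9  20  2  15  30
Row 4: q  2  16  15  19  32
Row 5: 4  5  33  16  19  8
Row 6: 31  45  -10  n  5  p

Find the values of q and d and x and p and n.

The known cells in column 4 total 81, leaving 85 − 81 = 4 for the blank.
The known cells in row 6 total 75, leaving 85 − 75 = 10 for the blank.
The known cells in column 6 total 77, leaving 85 − 77 = 8 for the blank.
The known cells in row 4 total 84, leaving 85 − 84 = 1 for the blank.
The known cells in row 2 total 67, leaving 85 − 67 = 18 for the blank.

q = 1, d = 18, x = 8, p = 10, n = 4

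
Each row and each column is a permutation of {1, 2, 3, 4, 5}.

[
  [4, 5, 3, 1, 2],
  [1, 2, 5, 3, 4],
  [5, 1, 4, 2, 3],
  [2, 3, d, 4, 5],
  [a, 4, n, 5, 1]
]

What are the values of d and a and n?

For row 4, column 3: row 4 already has {2, 3, 4, 5}; that leaves 1.
At (row 5, col 1): column 1 already has {1, 2, 4, 5}, so the value is 3.
Cell (5,3): row 5 already has {1, 3, 4, 5} → 2.

d = 1, a = 3, n = 2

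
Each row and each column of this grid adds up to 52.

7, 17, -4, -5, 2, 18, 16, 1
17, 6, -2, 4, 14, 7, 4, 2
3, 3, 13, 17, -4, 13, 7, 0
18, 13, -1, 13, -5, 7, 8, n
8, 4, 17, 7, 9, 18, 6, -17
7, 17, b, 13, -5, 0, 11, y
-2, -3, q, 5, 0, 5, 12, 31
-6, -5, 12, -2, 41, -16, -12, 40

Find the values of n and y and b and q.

n = -1, y = -4, b = 13, q = 4

The known cells in row 4 total 53, leaving 52 − 53 = -1 for the blank.
The known cells in row 7 total 48, leaving 52 − 48 = 4 for the blank.
The known cells in column 8 total 56, leaving 52 − 56 = -4 for the blank.
The known cells in row 6 total 39, leaving 52 − 39 = 13 for the blank.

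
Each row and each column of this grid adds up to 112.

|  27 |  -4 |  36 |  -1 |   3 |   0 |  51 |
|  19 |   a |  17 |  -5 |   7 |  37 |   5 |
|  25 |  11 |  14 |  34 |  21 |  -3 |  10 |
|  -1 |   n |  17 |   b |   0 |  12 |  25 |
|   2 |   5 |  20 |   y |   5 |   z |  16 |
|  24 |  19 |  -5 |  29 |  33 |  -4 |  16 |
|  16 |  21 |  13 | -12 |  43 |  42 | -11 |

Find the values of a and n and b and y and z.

a = 32, n = 28, b = 31, y = 36, z = 28

Row 2: 19 + 17 − 5 + 7 + 37 + 5 = 80, so its missing entry is 112 − 80 = 32.
Column 2: -4 + 32 + 11 + 5 + 19 + 21 = 84, so its missing entry is 112 − 84 = 28.
Column 6: 0 + 37 − 3 + 12 − 4 + 42 = 84, so its missing entry is 112 − 84 = 28.
Row 5: 2 + 5 + 20 + 5 + 28 + 16 = 76, so its missing entry is 112 − 76 = 36.
Row 4: -1 + 28 + 17 + 0 + 12 + 25 = 81, so its missing entry is 112 − 81 = 31.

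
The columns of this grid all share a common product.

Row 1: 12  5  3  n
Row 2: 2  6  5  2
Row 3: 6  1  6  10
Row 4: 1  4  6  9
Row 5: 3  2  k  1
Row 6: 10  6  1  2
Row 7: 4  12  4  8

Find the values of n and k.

n = 6, k = 8

Columns 1 and 2 each multiply to 17280, so every column has product 17280.
Column 4: 2×10×9×1×2×8 = 2880, so the missing entry is 17280 ÷ 2880 = 6.
Column 3: 3×5×6×6×1×4 = 2160, so the missing entry is 17280 ÷ 2160 = 8.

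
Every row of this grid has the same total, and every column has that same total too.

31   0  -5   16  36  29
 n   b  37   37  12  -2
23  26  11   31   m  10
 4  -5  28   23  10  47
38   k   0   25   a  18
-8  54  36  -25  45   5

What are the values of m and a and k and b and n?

m = 6, a = -2, k = 28, b = 4, n = 19

Rows 1 and 4 both sum to 107, so that's the common total.
Row 3: 23 + 26 + 11 + 31 + 10 = 101, so its missing entry is 107 − 101 = 6.
Column 5: 36 + 12 + 6 + 10 + 45 = 109, so its missing entry is 107 − 109 = -2.
Column 1: 31 + 23 + 4 + 38 − 8 = 88, so its missing entry is 107 − 88 = 19.
Row 2: 19 + 37 + 37 + 12 − 2 = 103, so its missing entry is 107 − 103 = 4.
Row 5: 38 + 0 + 25 − 2 + 18 = 79, so its missing entry is 107 − 79 = 28.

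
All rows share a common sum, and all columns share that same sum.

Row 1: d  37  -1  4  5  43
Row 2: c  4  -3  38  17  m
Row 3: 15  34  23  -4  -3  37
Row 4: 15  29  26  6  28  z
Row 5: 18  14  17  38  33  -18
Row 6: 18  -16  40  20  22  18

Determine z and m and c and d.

Rows 3 and 5 both sum to 102, so that's the common total.
The known cells in row 1 total 88, leaving 102 − 88 = 14 for the blank.
The known cells in column 1 total 80, leaving 102 − 80 = 22 for the blank.
The known cells in row 4 total 104, leaving 102 − 104 = -2 for the blank.
The known cells in row 2 total 78, leaving 102 − 78 = 24 for the blank.

z = -2, m = 24, c = 22, d = 14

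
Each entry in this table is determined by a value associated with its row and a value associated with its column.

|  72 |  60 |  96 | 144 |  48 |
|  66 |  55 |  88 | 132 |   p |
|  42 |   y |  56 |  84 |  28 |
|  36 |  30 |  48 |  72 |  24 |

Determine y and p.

Each row is a constant multiple of every other row — this is a multiplication table with the headers hidden.
Row 3 is 56/96 = 7/12 times row 1, so its entry in column 2 is 60 × 7/12 = 35.
Row 2 is 88/96 = 11/12 times row 1, so its entry in column 5 is 48 × 11/12 = 44.

y = 35, p = 44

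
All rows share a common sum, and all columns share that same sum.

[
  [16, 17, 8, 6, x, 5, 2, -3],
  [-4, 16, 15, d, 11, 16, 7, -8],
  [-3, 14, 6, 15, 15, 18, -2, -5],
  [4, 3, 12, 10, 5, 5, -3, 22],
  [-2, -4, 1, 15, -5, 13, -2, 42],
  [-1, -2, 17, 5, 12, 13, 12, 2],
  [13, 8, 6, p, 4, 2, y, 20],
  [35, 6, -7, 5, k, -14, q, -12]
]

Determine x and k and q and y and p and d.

Rows 3 and 4 both sum to 58, so that's the common total.
The known cells in row 1 total 51, leaving 58 − 51 = 7 for the blank.
The known cells in column 5 total 49, leaving 58 − 49 = 9 for the blank.
The known cells in row 8 total 22, leaving 58 − 22 = 36 for the blank.
The known cells in column 7 total 50, leaving 58 − 50 = 8 for the blank.
The known cells in row 7 total 61, leaving 58 − 61 = -3 for the blank.
The known cells in row 2 total 53, leaving 58 − 53 = 5 for the blank.

x = 7, k = 9, q = 36, y = 8, p = -3, d = 5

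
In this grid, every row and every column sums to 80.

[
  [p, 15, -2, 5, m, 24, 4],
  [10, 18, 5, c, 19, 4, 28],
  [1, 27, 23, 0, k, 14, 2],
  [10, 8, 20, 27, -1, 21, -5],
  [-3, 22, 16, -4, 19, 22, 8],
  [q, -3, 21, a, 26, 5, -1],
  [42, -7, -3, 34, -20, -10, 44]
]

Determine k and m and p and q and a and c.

Row 3 has 1 + 27 + 23 + 0 + 14 + 2 = 67; the blank must be 80 − 67 = 13.
Column 5 has 19 + 13 − 1 + 19 + 26 − 20 = 56; the blank must be 80 − 56 = 24.
Row 1 has 15 − 2 + 5 + 24 + 24 + 4 = 70; the blank must be 80 − 70 = 10.
Column 1 has 10 + 10 + 1 + 10 − 3 + 42 = 70; the blank must be 80 − 70 = 10.
Row 6 has 10 − 3 + 21 + 26 + 5 − 1 = 58; the blank must be 80 − 58 = 22.
Row 2 has 10 + 18 + 5 + 19 + 4 + 28 = 84; the blank must be 80 − 84 = -4.

k = 13, m = 24, p = 10, q = 10, a = 22, c = -4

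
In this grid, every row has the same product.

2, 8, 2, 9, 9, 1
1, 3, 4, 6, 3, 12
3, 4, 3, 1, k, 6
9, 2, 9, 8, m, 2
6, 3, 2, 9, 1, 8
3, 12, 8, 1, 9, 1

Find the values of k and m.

Rows 2 and 5 each multiply to 2592, so every row has product 2592.
Row 3: 3×4×3×1×6 = 216, so the missing entry is 2592 ÷ 216 = 12.
Row 4: 9×2×9×8×2 = 2592, so the missing entry is 2592 ÷ 2592 = 1.

k = 12, m = 1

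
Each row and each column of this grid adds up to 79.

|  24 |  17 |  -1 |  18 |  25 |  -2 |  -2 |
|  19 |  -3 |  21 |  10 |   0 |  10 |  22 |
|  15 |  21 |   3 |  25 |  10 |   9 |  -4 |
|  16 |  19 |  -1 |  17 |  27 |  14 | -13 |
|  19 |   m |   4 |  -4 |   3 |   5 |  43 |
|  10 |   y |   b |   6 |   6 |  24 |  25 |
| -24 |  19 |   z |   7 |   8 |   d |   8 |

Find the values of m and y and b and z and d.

Column 6: -2 + 10 + 9 + 14 + 5 + 24 = 60, so its missing entry is 79 − 60 = 19.
Row 7: -24 + 19 + 7 + 8 + 19 + 8 = 37, so its missing entry is 79 − 37 = 42.
Row 5: 19 + 4 − 4 + 3 + 5 + 43 = 70, so its missing entry is 79 − 70 = 9.
Column 2: 17 − 3 + 21 + 19 + 9 + 19 = 82, so its missing entry is 79 − 82 = -3.
Row 6: 10 − 3 + 6 + 6 + 24 + 25 = 68, so its missing entry is 79 − 68 = 11.

m = 9, y = -3, b = 11, z = 42, d = 19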